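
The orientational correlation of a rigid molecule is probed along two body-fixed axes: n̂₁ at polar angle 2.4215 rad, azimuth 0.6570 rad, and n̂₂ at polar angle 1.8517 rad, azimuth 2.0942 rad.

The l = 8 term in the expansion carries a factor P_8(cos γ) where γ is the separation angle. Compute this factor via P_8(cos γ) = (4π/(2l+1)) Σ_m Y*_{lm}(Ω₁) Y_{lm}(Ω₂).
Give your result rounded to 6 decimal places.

-0.228969

Expand P_8 via completeness: Σ_{m} conj(Y_{8,m}) at Ω₁ times Y_{8,m} at Ω₂ —
  [-8]  conj(Y_{8,-8})(Ω₁) = 0.00954 - 0.01578j ; Y_{8,-8}(Ω₂) = -0.18767 + 0.32388j ; Δ = 0.00332 + 0.00605j
  [-7]  conj(Y_{8,-7})(Ω₁) = 0.00951 + 0.08352j ; Y_{8,-7}(Ω₂) = 0.21550 + 0.37444j ; Δ = -0.02922 + 0.02156j
  [-6]  conj(Y_{8,-6})(Ω₁) = -0.16120 - 0.16611j ; Y_{8,-6}(Ω₂) = 0.04525 + 0.00005j ; Δ = -0.00729 - 0.00752j
  [-5]  conj(Y_{8,-5})(Ω₁) = 0.41325 + 0.05967j ; Y_{8,-5}(Ω₂) = -0.17076 + 0.29511j ; Δ = -0.08818 + 0.11176j
  [-4]  conj(Y_{8,-4})(Ω₁) = -0.39371 + 0.22208j ; Y_{8,-4}(Ω₂) = 0.08842 + 0.15343j ; Δ = -0.06889 - 0.04077j
  [-3]  conj(Y_{8,-3})(Ω₁) = 0.05590 - 0.13214j ; Y_{8,-3}(Ω₂) = -0.26464 - 0.00015j ; Δ = -0.01481 + 0.03496j
  [-2]  conj(Y_{8,-2})(Ω₁) = -0.07878 - 0.30002j ; Y_{8,-2}(Ω₂) = -0.11270 + 0.19502j ; Δ = 0.06739 + 0.01845j
  [-1]  conj(Y_{8,-1})(Ω₁) = 0.24418 + 0.18834j ; Y_{8,-1}(Ω₂) = -0.11291 - 0.19565j ; Δ = 0.00928 - 0.06904j
  [+0]  conj(Y_{8,0})(Ω₁) = 0.22300 + 0.00000j ; Y_{8,0}(Ω₂) = -0.23745 + 0.00000j ; Δ = -0.05295 + 0.00000j
  [+1]  conj(Y_{8,1})(Ω₁) = -0.24418 + 0.18834j ; Y_{8,1}(Ω₂) = 0.11291 - 0.19565j ; Δ = 0.00928 + 0.06904j
  [+2]  conj(Y_{8,2})(Ω₁) = -0.07878 + 0.30002j ; Y_{8,2}(Ω₂) = -0.11270 - 0.19502j ; Δ = 0.06739 - 0.01845j
  [+3]  conj(Y_{8,3})(Ω₁) = -0.05590 - 0.13214j ; Y_{8,3}(Ω₂) = 0.26464 - 0.00015j ; Δ = -0.01481 - 0.03496j
  [+4]  conj(Y_{8,4})(Ω₁) = -0.39371 - 0.22208j ; Y_{8,4}(Ω₂) = 0.08842 - 0.15343j ; Δ = -0.06889 + 0.04077j
  [+5]  conj(Y_{8,5})(Ω₁) = -0.41325 + 0.05967j ; Y_{8,5}(Ω₂) = 0.17076 + 0.29511j ; Δ = -0.08818 - 0.11176j
  [+6]  conj(Y_{8,6})(Ω₁) = -0.16120 + 0.16611j ; Y_{8,6}(Ω₂) = 0.04525 - 0.00005j ; Δ = -0.00729 + 0.00752j
  [+7]  conj(Y_{8,7})(Ω₁) = -0.00951 + 0.08352j ; Y_{8,7}(Ω₂) = -0.21550 + 0.37444j ; Δ = -0.02922 - 0.02156j
  [+8]  conj(Y_{8,8})(Ω₁) = 0.00954 + 0.01578j ; Y_{8,8}(Ω₂) = -0.18767 - 0.32388j ; Δ = 0.00332 - 0.00605j
Σ over m = -0.30975 + 0.00000j; ×(4π/17) → -0.22897 + 0.00000j. Real part: -0.228969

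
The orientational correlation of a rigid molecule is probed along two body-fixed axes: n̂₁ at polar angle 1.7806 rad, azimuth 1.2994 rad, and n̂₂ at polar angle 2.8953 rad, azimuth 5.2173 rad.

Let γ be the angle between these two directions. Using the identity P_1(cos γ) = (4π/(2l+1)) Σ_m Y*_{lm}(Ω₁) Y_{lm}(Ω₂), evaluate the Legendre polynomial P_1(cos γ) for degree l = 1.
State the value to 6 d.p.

0.031838

Term-by-term m-sum for l=1 (normalisation 4π/3 = 4.188790):
  m=-1: (0.090588, 0.325549) × (0.040747, 0.073724) = (-0.020310, 0.019944)  (running Σ = (-0.020310, 0.019944))
  m=0: (-0.101760, -0.000000) × (-0.473858, 0.000000) = (0.048220, 0.000000)  (running Σ = (0.027910, 0.019944))
  m=1: (-0.090588, 0.325549) × (-0.040747, 0.073724) = (-0.020310, -0.019944)  (running Σ = (0.007601, 0.000000))
Accumulated sum (0.007601, 0.000000); after 4π/(2l+1) scaling, (0.031838, 0.000000) ⇒ P_1 = 0.031838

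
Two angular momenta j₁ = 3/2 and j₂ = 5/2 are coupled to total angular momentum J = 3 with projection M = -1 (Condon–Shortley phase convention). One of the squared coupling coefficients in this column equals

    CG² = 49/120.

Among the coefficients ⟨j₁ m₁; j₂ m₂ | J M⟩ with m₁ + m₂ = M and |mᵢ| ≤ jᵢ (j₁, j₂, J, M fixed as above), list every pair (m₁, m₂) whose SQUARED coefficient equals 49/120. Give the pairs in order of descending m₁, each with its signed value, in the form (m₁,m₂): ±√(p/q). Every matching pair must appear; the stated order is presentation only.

Admissible pairs with m₁+m₂ = M = -1: (-3/2,1/2), (-1/2,-1/2), (1/2,-3/2), (3/2,-5/2)
  (m₁,m₂)=(3/2,-5/2): CG² = 1/8, CG = +√(1/8)
  (m₁,m₂)=(1/2,-3/2): CG² = 49/120, CG = +√(49/120)   ← matches the target
  (m₁,m₂)=(-1/2,-1/2): CG² = 1/60, CG = −√(1/60)
  (m₁,m₂)=(-3/2,1/2): CG² = 9/20, CG = −√(9/20)
Pairs with CG² = 49/120: (1/2,-3/2): +√(49/120)

(1/2,-3/2): +√(49/120)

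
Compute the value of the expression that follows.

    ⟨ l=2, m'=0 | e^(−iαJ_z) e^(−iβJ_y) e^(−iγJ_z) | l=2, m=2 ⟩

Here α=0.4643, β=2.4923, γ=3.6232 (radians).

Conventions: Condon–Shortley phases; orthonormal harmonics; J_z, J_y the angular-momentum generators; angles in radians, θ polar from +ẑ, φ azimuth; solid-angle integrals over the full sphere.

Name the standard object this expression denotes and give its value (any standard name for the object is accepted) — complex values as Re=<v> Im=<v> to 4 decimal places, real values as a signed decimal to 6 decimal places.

Wigner D-matrix element, Re=0.1278 Im=-0.1838

This is a Wigner D-matrix element — the rotation-matrix element ⟨l m'| R(α,β,γ) |l m⟩ in the angular-momentum basis.
First d^2_{0,2}(β=2.4923), then the phase factors e^{-i(0)α} and e^{-i(2)γ}:
With c≡cos(β/2)=0.318974 and s≡sin(β/2)=0.947764, N=[2·2·24·1]^{1/2}=9.797959
k∈{2} keeps every argument non-negative
  k=2: (−1)^0·9.7980/(4)·0.3190^2·0.9478^2 = +0.223864
d^2_{0,2}(2.4923) = +0.223864
D = (+1.000000+0.000000i)·(+0.223864)·(+0.570884-0.821031i) = +0.127801-0.183800i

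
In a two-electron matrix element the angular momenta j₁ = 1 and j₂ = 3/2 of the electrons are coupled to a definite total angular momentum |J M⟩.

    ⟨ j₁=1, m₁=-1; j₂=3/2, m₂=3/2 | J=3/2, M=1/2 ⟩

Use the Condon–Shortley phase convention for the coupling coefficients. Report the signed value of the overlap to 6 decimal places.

√[4·1!1!2!/5! · 0!2!3!0!2!1!] = √(8/5)
  +(−1)^1/∏(1,0,1,2,0,0)! = -1/2  (running -1/2)
⟨..|..⟩ = √(8/5)·(-1/2) = -0.632456

−√(2/5) ≈ -0.632456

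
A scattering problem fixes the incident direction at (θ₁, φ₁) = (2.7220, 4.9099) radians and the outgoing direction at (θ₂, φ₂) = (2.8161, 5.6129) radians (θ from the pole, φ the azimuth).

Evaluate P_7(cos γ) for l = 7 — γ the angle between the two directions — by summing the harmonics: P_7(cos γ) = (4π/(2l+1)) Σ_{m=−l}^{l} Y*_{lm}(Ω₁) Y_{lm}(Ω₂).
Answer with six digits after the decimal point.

Expand P_7 via completeness: Σ_{m} conj(Y_{7,m}) at Ω₁ times Y_{7,m} at Ω₂ —
  m=-7: Y*=-0.00091 + 0.00017j  Y=-0.00000 - 0.00017j  product 0.00000 + 0.00000j
  m=-6: Y*=0.00294 + 0.00724j  Y=0.00121 + 0.00146j  product -0.00001 + 0.00001j
  m=-5: Y*=0.03383 - 0.02232j  Y=-0.01280 - 0.00273j  product -0.00049 + 0.00019j
  m=-4: Y*=-0.10189 - 0.10285j  Y=0.05648 - 0.02801j  product -0.00864 - 0.00295j
  m=-3: Y*=-0.19812 + 0.29428j  Y=-0.09092 + 0.19310j  product -0.03881 - 0.06501j
  m=-2: Y*=0.49749 + 0.20742j  Y=-0.10896 - 0.46488j  product 0.04222 - 0.25387j
  m=-1: Y*=0.06208 - 0.31020j  Y=0.44254 + 0.35081j  product 0.13629 - 0.11550j
  m=+0: Y*=0.33976 + 0.00000j  Y=0.02167 + 0.00000j  product 0.00736 + 0.00000j
  m=+1: Y*=-0.06208 - 0.31020j  Y=-0.44254 + 0.35081j  product 0.13629 + 0.11550j
  m=+2: Y*=0.49749 - 0.20742j  Y=-0.10896 + 0.46488j  product 0.04222 + 0.25387j
  m=+3: Y*=0.19812 + 0.29428j  Y=0.09092 + 0.19310j  product -0.03881 + 0.06501j
  m=+4: Y*=-0.10189 + 0.10285j  Y=0.05648 + 0.02801j  product -0.00864 + 0.00295j
  m=+5: Y*=-0.03383 - 0.02232j  Y=0.01280 - 0.00273j  product -0.00049 - 0.00019j
  m=+6: Y*=0.00294 - 0.00724j  Y=0.00121 - 0.00146j  product -0.00001 - 0.00001j
  m=+7: Y*=0.00091 + 0.00017j  Y=0.00000 - 0.00017j  product 0.00000 - 0.00000j
Total Σ_m = 0.26849 + 0.00000j. Multiply by 0.837758: 0.22493 + 0.00000j. P_7(cos γ) = 0.224928

0.224928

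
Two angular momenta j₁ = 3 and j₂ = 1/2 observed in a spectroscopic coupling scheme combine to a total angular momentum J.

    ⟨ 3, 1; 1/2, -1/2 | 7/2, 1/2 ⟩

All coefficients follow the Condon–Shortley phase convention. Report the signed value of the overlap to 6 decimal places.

+√(3/7) = +0.654654

j₁+j₂−J=0  J+j₁−j₂=6  J−j₁+j₂=1  j₁+j₂+J+1=8
(j₁±m₁, j₂±m₂, J±M) = (4,2,0,1,4,3)
P² = 6912/7
sum k=0..0:
  [0] +1/48 = 1/48
S = 1/48
C² = P²·S² = 3/7 ; C = +0.654654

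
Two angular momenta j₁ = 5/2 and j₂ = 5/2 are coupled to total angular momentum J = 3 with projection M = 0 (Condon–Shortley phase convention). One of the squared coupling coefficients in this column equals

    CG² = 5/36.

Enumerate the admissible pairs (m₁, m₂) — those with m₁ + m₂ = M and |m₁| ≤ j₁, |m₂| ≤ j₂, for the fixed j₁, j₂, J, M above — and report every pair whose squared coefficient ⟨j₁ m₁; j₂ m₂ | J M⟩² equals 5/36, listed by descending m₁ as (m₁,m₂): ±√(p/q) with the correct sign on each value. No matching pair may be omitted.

(5/2,-5/2): +√(5/36); (-5/2,5/2): +√(5/36)

Admissible pairs with m₁+m₂ = M = 0: (-5/2,5/2), (-3/2,3/2), (-1/2,1/2), (1/2,-1/2), (3/2,-3/2), (5/2,-5/2)
  (m₁,m₂)=(5/2,-5/2): CG² = 5/36, CG = +√(5/36)   ← matches the target
  (m₁,m₂)=(3/2,-3/2): CG² = 49/180, CG = +√(49/180)
  (m₁,m₂)=(1/2,-1/2): CG² = 4/45, CG = −√(4/45)
  (m₁,m₂)=(-1/2,1/2): CG² = 4/45, CG = −√(4/45)
  (m₁,m₂)=(-3/2,3/2): CG² = 49/180, CG = +√(49/180)
  (m₁,m₂)=(-5/2,5/2): CG² = 5/36, CG = +√(5/36)   ← matches the target
Pairs with CG² = 5/36: (5/2,-5/2): +√(5/36); (-5/2,5/2): +√(5/36)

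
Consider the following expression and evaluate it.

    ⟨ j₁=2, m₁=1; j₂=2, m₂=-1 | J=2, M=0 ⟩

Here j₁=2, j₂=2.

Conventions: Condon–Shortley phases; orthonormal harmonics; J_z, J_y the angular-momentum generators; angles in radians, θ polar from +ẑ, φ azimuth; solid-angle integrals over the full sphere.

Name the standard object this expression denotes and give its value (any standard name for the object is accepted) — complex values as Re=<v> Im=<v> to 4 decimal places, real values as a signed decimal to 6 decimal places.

Clebsch–Gordan coefficient, +√(1/14) ≈ +0.267261

This is a Clebsch–Gordan (vector-coupling) coefficient.
triangle: 2!*2!*2!/7! = 8/5040
(j±m)!: 3!*1!*1!*3!*2!*2! = 144
prefactor² = (2J+1)*Δ*N² = 8/7
  k=0: +1/(0!*2!*1!*1!*1!*1!) = 1/2
  k=1: −1/(1!*1!*0!*0!*2!*2!) = -1/4
Σ = 1/4  ⇒  CG² = 8/7*(1/4)² = 1/14
CG = +√(1/14) = +0.267261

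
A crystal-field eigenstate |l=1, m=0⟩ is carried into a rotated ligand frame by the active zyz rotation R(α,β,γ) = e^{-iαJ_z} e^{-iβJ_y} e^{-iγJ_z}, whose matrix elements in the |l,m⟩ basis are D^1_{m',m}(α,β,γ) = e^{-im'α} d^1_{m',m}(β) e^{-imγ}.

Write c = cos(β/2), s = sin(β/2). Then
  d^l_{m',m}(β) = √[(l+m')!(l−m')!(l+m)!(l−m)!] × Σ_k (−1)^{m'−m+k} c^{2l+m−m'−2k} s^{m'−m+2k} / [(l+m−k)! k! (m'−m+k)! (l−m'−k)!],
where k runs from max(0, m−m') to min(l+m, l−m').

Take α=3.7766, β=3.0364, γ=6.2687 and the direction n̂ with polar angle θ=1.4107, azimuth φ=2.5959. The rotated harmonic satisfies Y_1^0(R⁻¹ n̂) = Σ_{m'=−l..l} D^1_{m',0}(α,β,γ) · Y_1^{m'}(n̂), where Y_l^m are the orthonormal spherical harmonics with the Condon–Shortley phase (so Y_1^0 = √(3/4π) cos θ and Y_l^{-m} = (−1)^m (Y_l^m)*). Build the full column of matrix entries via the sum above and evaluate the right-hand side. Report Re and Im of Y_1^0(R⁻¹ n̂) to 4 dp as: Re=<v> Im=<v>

Re=-0.0582 Im=0.0000

Need the full column D^1_{m',0} for m'=−1..1 at α=3.7766, β=3.0364, γ=6.2687.
cos(β/2)=0.052572, sin(β/2)=0.998617
d^1_{-1,0}: single k=1 term ⇒ +0.074245;  D = -0.059772-0.044041i
d^1_{0,0}: k∈[0..1] ⇒ +0.002764 -0.997236 = -0.994472;  D = -0.994472+0.000000i
d^1_{1,0}: single k=0 term ⇒ -0.074245;  D = +0.059772-0.044041i
Y_1^{m'}(θ=1.4107,φ=2.5959) and Σ D·Y over m':
  (-0.0598-0.0440i)·(-0.2915-0.1770i)  (-0.9945+0.0000i)·(+0.0779+0.0000i)  (+0.0598-0.0440i)·(+0.2915-0.1770i)
Y_1^0(R⁻¹ n̂) = -0.058199+0.000000i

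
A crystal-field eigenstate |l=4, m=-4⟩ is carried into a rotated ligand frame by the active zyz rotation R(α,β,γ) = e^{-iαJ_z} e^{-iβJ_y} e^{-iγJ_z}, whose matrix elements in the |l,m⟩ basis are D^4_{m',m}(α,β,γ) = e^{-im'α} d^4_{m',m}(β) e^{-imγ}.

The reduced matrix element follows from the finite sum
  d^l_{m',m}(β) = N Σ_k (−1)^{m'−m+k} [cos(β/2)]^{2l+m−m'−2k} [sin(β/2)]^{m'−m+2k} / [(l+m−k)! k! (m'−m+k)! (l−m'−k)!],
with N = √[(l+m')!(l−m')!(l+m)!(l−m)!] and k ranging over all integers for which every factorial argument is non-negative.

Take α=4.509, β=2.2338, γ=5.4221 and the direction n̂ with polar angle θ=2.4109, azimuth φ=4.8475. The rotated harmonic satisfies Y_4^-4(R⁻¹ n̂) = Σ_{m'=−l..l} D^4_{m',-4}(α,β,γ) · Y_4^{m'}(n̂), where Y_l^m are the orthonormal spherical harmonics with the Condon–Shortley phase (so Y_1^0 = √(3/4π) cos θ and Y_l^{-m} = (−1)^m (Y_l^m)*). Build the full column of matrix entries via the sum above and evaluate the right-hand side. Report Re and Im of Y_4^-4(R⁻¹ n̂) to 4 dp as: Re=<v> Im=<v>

Need the full column D^4_{m',-4} for m'=−4..4 at α=4.5090, β=2.2338, γ=5.4221.
cos(β/2)=0.438471, sin(β/2)=0.898746
d^4_{-4,-4}: single k=0 term ⇒ +0.001366;  D = -0.000600+0.001228i
d^4_{-3,-4}: single k=0 term ⇒ -0.007921;  D = +0.006268+0.004843i
d^4_{-2,-4}: single k=0 term ⇒ +0.030374;  D = +0.023044-0.019788i
d^4_{-1,-4}: single k=0 term ⇒ -0.088045;  D = -0.042685-0.077007i
d^4_{0,-4}: single k=0 term ⇒ +0.201771;  D = -0.192594+0.060157i
d^4_{1,-4}: single k=0 term ⇒ -0.369913;  D = +0.036694+0.368088i
d^4_{2,-4}: single k=0 term ⇒ +0.536143;  D = +0.533244+0.055674i
d^4_{3,-4}: single k=0 term ⇒ -0.587412;  D = +0.177750-0.559873i
d^4_{4,-4}: single k=0 term ⇒ +0.425690;  D = -0.371351-0.208112i
Y_4^{m'}(θ=2.4109,φ=4.8475) and Σ D·Y over m':
  (-0.0006+0.0012i)·(+0.0753-0.0452i)  (+0.0063+0.0048i)·(+0.1093+0.2546i)  (+0.0230-0.0198i)·(-0.4139+0.1146i)  (-0.0427-0.0770i)·(-0.0279-0.2055i)  (-0.1926+0.0602i)·(-0.3039+0.0000i)  (+0.0367+0.3681i)·(+0.0279-0.2055i)  (+0.5332+0.0557i)·(-0.4139-0.1146i)  (+0.1778-0.5599i)·(-0.1093+0.2546i)  (-0.3714-0.2081i)·(+0.0753+0.0452i)
Y_4^-4(R⁻¹ n̂) = +0.003048-0.001716i

Re=0.0030 Im=-0.0017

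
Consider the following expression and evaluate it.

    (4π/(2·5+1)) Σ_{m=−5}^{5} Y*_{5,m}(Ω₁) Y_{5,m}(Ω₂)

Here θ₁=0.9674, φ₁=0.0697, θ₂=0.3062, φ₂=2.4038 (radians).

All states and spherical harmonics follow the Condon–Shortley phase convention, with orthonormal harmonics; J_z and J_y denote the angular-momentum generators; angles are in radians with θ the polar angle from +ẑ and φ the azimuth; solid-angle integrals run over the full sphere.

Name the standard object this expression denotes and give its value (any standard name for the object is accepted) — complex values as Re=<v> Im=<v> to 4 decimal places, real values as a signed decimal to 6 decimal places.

This sum is the spherical-harmonic addition theorem: it equals the Legendre polynomial P_l(cos γ) of the angle γ between the two directions.
Expand P_5 via completeness: Σ_{m} conj(Y_{5,m}) at Ω₁ times Y_{5,m} at Ω₂ —
  m=-5: (+0.165122+0.059994i) × (+0.000986+0.000601i) = +0.000127+0.000158i  (running Σ = +0.000127+0.000158i)
  m=-4: (+0.368072+0.105363i) × (-0.011345+0.002187i) = -0.004406-0.000390i  (running Σ = -0.004280-0.000232i)
  m=-3: (+0.358568+0.076089i) × (+0.040783-0.054481i) = +0.018769-0.016432i  (running Σ = +0.014489-0.016664i)
  m=-2: (-0.021972-0.003083i) × (+0.024113+0.252489i) = +0.000249-0.005622i  (running Σ = +0.014738-0.022286i)
  m=-1: (-0.350068-0.024439i) × (-0.402142-0.365567i) = +0.131843+0.137801i  (running Σ = +0.146580+0.115515i)
  m=0: (-0.066869-0.000000i) × (+0.382674+0.000000i) = -0.025589-0.000000i  (running Σ = +0.120991+0.115515i)
  m=1: (+0.350068-0.024439i) × (+0.402142-0.365567i) = +0.131843-0.137801i  (running Σ = +0.252834-0.022286i)
  m=2: (-0.021972+0.003083i) × (+0.024113-0.252489i) = +0.000249+0.005622i  (running Σ = +0.253083-0.016664i)
  m=3: (-0.358568+0.076089i) × (-0.040783-0.054481i) = +0.018769+0.016432i  (running Σ = +0.271851-0.000232i)
  m=4: (+0.368072-0.105363i) × (-0.011345-0.002187i) = -0.004406+0.000390i  (running Σ = +0.267445+0.000158i)
  m=5: (-0.165122+0.059994i) × (-0.000986+0.000601i) = +0.000127-0.000158i  (running Σ = +0.267572+0.000000i)
Σ over m = +0.267572+0.000000i; ×(4π/11) → +0.305673+0.000000i. Real part: 0.305673

Legendre polynomial (addition theorem), +0.305673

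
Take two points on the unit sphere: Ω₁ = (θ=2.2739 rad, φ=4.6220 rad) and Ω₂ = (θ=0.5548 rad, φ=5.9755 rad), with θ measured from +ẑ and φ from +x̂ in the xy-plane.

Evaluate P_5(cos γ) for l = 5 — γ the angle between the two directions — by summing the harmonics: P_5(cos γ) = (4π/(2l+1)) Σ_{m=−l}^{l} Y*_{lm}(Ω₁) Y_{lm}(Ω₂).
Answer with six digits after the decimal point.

Addition theorem: P_5(cos γ) = (4π/11) Σ_m Y*_{lm}(Ω₁) Y_{lm}(Ω₂), m = −5…5:
  m=-5: Y*=-0.05236 - 0.10786j  Y=0.00061 + 0.01882j  product 0.00200 - 0.00105j
  m=-4: Y*=-0.30059 + 0.11368j  Y=0.03204 + 0.09056j  product -0.01993 - 0.02358j
  m=-3: Y*=0.11364 + 0.40876j  Y=0.16790 + 0.22189j  product -0.07162 + 0.09385j
  m=-2: Y*=0.15948 - 0.02915j  Y=0.38110 + 0.26941j  product 0.06863 + 0.03186j
  m=-1: Y*=0.02608 + 0.28774j  Y=0.29703 + 0.09439j  product -0.01941 + 0.08793j
  m=+0: Y*=0.24604 + 0.00000j  Y=-0.26725 + 0.00000j  product -0.06575 + 0.00000j
  m=+1: Y*=-0.02608 + 0.28774j  Y=-0.29703 + 0.09439j  product -0.01941 - 0.08793j
  m=+2: Y*=0.15948 + 0.02915j  Y=0.38110 - 0.26941j  product 0.06863 - 0.03186j
  m=+3: Y*=-0.11364 + 0.40876j  Y=-0.16790 + 0.22189j  product -0.07162 - 0.09385j
  m=+4: Y*=-0.30059 - 0.11368j  Y=0.03204 - 0.09056j  product -0.01993 + 0.02358j
  m=+5: Y*=0.05236 - 0.10786j  Y=-0.00061 + 0.01882j  product 0.00200 + 0.00105j
Accumulated sum -0.14642 + 0.00000j; after 4π/(2l+1) scaling, -0.16727 + 0.00000j ⇒ P_5 = -0.167274

-0.167274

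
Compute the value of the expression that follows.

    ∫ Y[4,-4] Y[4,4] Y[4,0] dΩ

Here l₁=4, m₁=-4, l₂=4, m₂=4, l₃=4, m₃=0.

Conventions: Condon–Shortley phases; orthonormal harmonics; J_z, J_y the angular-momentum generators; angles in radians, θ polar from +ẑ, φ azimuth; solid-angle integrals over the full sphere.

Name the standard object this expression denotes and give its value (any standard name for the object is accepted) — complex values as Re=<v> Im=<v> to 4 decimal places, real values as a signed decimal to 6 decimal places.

Gaunt coefficient, +0.106525

This is a Gaunt coefficient — the integral of a triple product of spherical harmonics over the sphere.
Checks pass: Σm=0; 12 even; l₃=4∈[0,8].
(2·4+1)(2·4+1)(2·4+1) = 729
Δ: 4! 4! 4! / 13! → 1/450450
sum: t=0:+1/13824 t=1:−1/216 t=2:+1/64 t=3:−1/216 t=4:+1/13824 = 5/768
3j²(4 4 4; 0 0 0) = Δ·Π!·Σ² = 18/1001  (sign +1)
sum: t=4:+1/13824 = 1/13824
3j²(4 4 4; -4 4 0) = Δ·Π!·Σ² = 14/1287  (sign +1)
combine: 4πI² = 729·18/1001·14/1287 = 2916/20449
take √, sign +1: I = 0.10652531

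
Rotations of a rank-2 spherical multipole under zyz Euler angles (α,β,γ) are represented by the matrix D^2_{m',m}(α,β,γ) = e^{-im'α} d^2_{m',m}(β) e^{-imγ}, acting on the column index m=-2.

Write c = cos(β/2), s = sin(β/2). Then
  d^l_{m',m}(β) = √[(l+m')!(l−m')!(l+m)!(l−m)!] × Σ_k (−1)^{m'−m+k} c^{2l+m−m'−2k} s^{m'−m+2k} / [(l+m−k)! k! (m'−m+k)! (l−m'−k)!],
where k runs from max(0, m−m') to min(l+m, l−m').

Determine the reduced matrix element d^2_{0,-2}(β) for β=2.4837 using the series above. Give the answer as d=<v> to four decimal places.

d^2_{0,-2}(β=2.4837) via the finite sum:
With c≡cos(β/2)=0.323046 and s≡sin(β/2)=0.946383, N=[2·2·1·24]^{1/2}=9.797959
k∈{0} keeps every argument non-negative
  k=0: (−1)^2·9.7980/(4)·0.3230^2·0.9464^2 = +0.228949
d^2_{0,-2}(2.4837) = +0.228949

d=0.2289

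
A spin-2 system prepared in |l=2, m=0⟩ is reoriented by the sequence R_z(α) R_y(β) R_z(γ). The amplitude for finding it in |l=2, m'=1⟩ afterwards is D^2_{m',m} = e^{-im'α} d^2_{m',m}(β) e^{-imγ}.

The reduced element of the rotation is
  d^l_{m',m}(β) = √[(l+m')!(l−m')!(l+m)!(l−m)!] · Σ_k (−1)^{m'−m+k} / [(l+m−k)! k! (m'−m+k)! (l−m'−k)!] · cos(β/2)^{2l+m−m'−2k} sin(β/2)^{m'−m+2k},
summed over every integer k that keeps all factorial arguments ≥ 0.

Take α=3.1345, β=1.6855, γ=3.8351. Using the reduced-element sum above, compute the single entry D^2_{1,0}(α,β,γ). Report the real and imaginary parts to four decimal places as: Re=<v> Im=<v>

Split into d^2_{1,0}(β=1.6855) × two z-phases.
Half-angle: c=0.665413, s=0.746476. N=√(6·1·2·2)=4.898979
k: max(0,(0)−(1))=0 … min(2+(0),2−(1))=1
  k=0: (−1)^1·4.8990/(2)·0.6654^3·0.7465^1 = -0.538721
  k=1: (−1)^2·4.8990/(2)·0.6654^1·0.7465^3 = +0.677975
d^2_{1,0}(1.6855) = -0.538721 +0.677975 = +0.139254
D = (-0.999975-0.007093i)·(+0.139254)·(+1.000000+0.000000i) = -0.139250-0.000988i

Re=-0.1393 Im=-0.0010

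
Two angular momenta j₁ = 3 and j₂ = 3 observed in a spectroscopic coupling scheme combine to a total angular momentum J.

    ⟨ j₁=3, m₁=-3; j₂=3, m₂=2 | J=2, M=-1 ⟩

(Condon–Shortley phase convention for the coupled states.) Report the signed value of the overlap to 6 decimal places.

√[5·4!2!2!/9! · 0!6!5!1!1!3!] = √(4800/7)
  +(−1)^4/∏(4,0,2,1,0,1)! = 1/48  (running 1/48)
⟨..|..⟩ = √(4800/7)·(1/48) = +0.545545

+√(25/84) = +0.545545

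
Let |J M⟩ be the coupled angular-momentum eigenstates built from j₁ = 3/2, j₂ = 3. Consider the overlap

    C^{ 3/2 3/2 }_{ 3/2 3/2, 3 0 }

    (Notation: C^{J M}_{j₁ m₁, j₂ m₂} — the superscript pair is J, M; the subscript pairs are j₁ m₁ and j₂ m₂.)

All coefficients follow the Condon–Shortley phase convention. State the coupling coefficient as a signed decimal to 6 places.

j₁+j₂−J=3  J+j₁−j₂=0  J−j₁+j₂=3  j₁+j₂+J+1=7
(j₁±m₁, j₂±m₂, J±M) = (3,0,3,3,3,0)
P² = 1296/35
sum k=0..0:
  [0] +1/36 = 1/36
S = 1/36
C² = P²·S² = 1/35 ; C = +0.169031

+√(1/35) ≈ +0.169031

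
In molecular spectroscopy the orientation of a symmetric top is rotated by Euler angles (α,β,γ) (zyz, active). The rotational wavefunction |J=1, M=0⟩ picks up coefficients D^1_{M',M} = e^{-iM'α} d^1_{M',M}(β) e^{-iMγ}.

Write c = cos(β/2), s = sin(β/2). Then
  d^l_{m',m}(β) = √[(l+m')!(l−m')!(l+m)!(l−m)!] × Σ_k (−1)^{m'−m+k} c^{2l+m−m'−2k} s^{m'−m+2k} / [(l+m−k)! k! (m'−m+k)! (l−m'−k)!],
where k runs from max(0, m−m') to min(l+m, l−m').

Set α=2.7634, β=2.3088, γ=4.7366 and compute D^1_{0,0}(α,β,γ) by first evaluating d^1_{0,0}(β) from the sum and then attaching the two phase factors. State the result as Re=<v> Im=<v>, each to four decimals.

First d^1_{0,0}(β=2.3088), then the phase factors e^{-i(0)α} and e^{-i(0)γ}:
Half-angle: c=0.404467, s=0.914552. N=√(1·1·1·1)=1.000000
Admissible k: 0..1 (factorial args all ≥0)
  k=0: (−1)^0·1.0000/(1)·0.4045^2·0.9146^0 = +0.163594
  k=1: (−1)^1·1.0000/(1)·0.4045^0·0.9146^2 = -0.836406
d^1_{0,0}(2.3088) = +0.163594 -0.836406 = -0.672812
Attach z-rotation phases: D = e^{-i(0)(2.7634)}·(-0.672812)·e^{-i(0)(4.7366)} = -0.672812+0.000000i

Re=-0.6728 Im=0.0000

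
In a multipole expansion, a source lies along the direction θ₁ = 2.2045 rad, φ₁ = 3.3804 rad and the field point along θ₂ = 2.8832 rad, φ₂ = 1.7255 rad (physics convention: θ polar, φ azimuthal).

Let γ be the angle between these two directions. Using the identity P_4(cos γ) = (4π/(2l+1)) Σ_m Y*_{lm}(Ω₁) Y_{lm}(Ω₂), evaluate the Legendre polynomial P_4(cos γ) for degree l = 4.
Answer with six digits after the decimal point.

-0.365205

Expand P_4 via completeness: Σ_{m} conj(Y_{4,m}) at Ω₁ times Y_{4,m} at Ω₂ —
  m=-4: Y*=0.10775 + 0.15236j  Y=0.00154 - 0.00109j  product 0.00033 + 0.00012j
  m=-3: Y*=0.29250 + 0.25469j  Y=-0.00904 - 0.01805j  product 0.00195 - 0.00758j
  m=-2: Y*=0.28058 + 0.14522j  Y=-0.11532 + 0.03687j  product -0.03771 - 0.00640j
  m=-1: Y*=-0.11968 - 0.02914j  Y=0.06380 + 0.40913j  product 0.00428 - 0.05082j
  m=+0: Y*=-0.34020 + 0.00000j  Y=0.58578 + 0.00000j  product -0.19928 + 0.00000j
  m=+1: Y*=0.11968 - 0.02914j  Y=-0.06380 + 0.40913j  product 0.00428 + 0.05082j
  m=+2: Y*=0.28058 - 0.14522j  Y=-0.11532 - 0.03687j  product -0.03771 + 0.00640j
  m=+3: Y*=-0.29250 + 0.25469j  Y=0.00904 - 0.01805j  product 0.00195 + 0.00758j
  m=+4: Y*=0.10775 - 0.15236j  Y=0.00154 + 0.00109j  product 0.00033 - 0.00012j
Σ over m = -0.26156 + 0.00000j; ×(4π/9) → -0.36520 + 0.00000j. Real part: -0.365205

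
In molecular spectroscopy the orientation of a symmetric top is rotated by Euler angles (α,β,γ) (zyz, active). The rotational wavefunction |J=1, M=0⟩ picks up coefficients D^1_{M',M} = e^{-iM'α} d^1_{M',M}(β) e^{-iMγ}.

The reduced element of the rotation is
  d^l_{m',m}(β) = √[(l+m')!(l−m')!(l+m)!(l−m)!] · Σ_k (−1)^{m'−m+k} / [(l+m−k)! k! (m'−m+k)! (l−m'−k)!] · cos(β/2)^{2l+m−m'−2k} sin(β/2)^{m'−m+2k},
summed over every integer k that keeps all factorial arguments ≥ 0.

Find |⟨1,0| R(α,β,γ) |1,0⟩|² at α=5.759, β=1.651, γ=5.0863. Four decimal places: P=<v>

First d^1_{0,0}(β=1.6510), then the phase factors e^{-i(0)α} and e^{-i(0)γ}:
With c≡cos(β/2)=0.678190 and s≡sin(β/2)=0.734887, N=[1·1·1·1]^{1/2}=1.000000
k: max(0,(0)−(0))=0 … min(1+(0),1−(0))=1
  k=0: (−1)^0·1.0000/(1)·0.6782^2·0.7349^0 = +0.459941
  k=1: (−1)^1·1.0000/(1)·0.6782^0·0.7349^2 = -0.540059
d^1_{0,0}(1.6510) = +0.459941 -0.540059 = -0.080118
|D^1_{0,0}|² = |d^1_{0,0}(β)|² = (-0.080118)² = 0.006419 (the z-rotation phases have unit modulus)

P=0.0064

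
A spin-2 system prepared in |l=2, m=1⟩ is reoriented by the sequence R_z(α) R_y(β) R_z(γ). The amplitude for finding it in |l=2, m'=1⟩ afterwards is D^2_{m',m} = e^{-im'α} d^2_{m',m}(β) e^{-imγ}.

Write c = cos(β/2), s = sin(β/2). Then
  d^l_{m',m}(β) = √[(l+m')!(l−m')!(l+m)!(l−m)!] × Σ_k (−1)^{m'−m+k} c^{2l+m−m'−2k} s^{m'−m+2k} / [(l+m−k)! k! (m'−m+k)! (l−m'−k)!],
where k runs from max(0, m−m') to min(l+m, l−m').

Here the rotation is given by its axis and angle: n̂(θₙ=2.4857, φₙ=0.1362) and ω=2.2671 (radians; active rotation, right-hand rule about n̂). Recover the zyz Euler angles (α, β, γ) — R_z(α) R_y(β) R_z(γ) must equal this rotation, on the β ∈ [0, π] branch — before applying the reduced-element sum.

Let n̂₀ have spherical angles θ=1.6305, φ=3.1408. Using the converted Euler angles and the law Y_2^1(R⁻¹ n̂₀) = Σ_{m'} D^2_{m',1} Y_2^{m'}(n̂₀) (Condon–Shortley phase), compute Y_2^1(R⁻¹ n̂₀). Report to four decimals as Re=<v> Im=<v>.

Re=-0.0498 Im=0.3829

Axis–angle → zyz. n̂ = (sinθₙcosφₙ, sinθₙsinφₙ, cosθₙ) = (+0.604219, +0.082807, -0.792504), ω = 2.2671.
R = I cosω + sinω [n̂]ₓ + (1−cosω) n̂n̂ᵀ gives
  R = [-0.042148, +0.690148, -0.722440; -0.525899, -0.630131, -0.571284; -0.849502, +0.355852, +0.389507]
β = atan2(√(R₁₃²+R₂₃²), R₃₃) = 1.170700; α = atan2(R₂₃, R₁₃) mod 2π = 3.810680; γ = atan2(R₃₂, −R₃₁) mod 2π = 0.396688
Need the full column D^2_{m',1} for m'=−2..2 at α=3.8107, β=1.1707, γ=0.3967.
cos(β/2)=0.833519, sin(β/2)=0.552491
d^2_{-2,1}: single k=3 term ⇒ +0.281139;  D = +0.165475+0.227283i
d^2_{-1,1}: k∈[2..3] ⇒ +0.636213 -0.093176 = +0.543038;  D = -0.523015-0.146101i
d^2_{0,1}: k∈[1..2] ⇒ +0.783695 -0.344324 = +0.439371;  D = +0.405252-0.169758i
d^2_{1,1}: k∈[0..1] ⇒ +0.482682 -0.636213 = -0.153531;  D = +0.074282-0.134365i
d^2_{2,1}: single k=0 term ⇒ -0.639884;  D = +0.104513+0.631291i
Y_2^{m'}(θ=1.6305,φ=3.1408) and Σ D·Y over m':
  (+0.1655+0.2273i)·(+0.3849+0.0006i)  (-0.5230-0.1461i)·(+0.0460+0.0000i)  (+0.4053-0.1698i)·(-0.3120+0.0000i)  (+0.0743-0.1344i)·(-0.0460+0.0000i)  (+0.1045+0.6313i)·(+0.3849-0.0006i)
Y_2^1(R⁻¹ n̂) = -0.049757+0.382913i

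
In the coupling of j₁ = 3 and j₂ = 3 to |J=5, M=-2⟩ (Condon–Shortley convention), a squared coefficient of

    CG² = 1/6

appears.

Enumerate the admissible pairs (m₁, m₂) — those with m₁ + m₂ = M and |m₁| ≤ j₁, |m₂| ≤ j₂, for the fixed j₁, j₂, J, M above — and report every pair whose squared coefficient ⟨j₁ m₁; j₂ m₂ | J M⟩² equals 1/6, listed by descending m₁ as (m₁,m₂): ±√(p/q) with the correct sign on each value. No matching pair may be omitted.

Admissible pairs with m₁+m₂ = M = -2: (-3,1), (-2,0), (-1,-1), (0,-2), (1,-3)
  (m₁,m₂)=(1,-3): CG² = 1/6, CG = +√(1/6)   ← matches the target
  (m₁,m₂)=(0,-2): CG² = 1/3, CG = +√(1/3)
  (m₁,m₂)=(-1,-1): CG² = 0/1, CG = 0
  (m₁,m₂)=(-2,0): CG² = 1/3, CG = −√(1/3)
  (m₁,m₂)=(-3,1): CG² = 1/6, CG = −√(1/6)   ← matches the target
Pairs with CG² = 1/6: (1,-3): +√(1/6); (-3,1): −√(1/6)

(1,-3): +√(1/6); (-3,1): −√(1/6)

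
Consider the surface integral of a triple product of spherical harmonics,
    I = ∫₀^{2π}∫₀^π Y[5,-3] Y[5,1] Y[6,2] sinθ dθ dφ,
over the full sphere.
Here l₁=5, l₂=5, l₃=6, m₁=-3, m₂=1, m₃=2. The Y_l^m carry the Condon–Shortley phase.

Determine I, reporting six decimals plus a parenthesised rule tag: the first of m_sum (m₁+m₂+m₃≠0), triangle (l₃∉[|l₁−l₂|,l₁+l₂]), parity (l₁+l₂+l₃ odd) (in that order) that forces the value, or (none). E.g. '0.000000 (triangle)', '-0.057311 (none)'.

-0.106727 (none)

m-sum 0 ✓  L=16 even ✓  0≤6≤10 ✓
Π(2lᵢ+1) = 11×11×13 = 1573
triangle coeff Δ(5,5,6) = 1/28588560
Σ_t [0,4]: t=0:+1/345600 t=1:−1/13824 t=2:+1/5184 t=3:−1/13824 t=4:+1/345600 = 7/129600
(3j)²=80/7293 [(5 5 6; 0 0 0)], sign=+1
Σ_t [2,4]: t=2:+1/138240 t=3:−1/25920 t=4:+1/55296 = -11/829440
(3j)²=11/1326 [(5 5 6; -3 1 2)], sign=-1
⇒ 4πI² = 4840/33813
I = (-1)√(4840/33813/(4π)) = -0.10672739
No selection rule forces the value: the integral is nonzero (none).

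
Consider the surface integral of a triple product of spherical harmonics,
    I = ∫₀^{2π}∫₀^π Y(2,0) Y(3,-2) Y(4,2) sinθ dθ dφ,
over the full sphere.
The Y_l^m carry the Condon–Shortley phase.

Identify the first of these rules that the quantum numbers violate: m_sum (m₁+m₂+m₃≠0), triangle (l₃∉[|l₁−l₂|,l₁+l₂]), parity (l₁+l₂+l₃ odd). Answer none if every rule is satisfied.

Σmᵢ = 0  ✓
l₃∈[|l₁−l₂|,l₁+l₂]=[1,5], have l₃=4  ✓
Σlᵢ = 9 ⇒ odd  ✗

parity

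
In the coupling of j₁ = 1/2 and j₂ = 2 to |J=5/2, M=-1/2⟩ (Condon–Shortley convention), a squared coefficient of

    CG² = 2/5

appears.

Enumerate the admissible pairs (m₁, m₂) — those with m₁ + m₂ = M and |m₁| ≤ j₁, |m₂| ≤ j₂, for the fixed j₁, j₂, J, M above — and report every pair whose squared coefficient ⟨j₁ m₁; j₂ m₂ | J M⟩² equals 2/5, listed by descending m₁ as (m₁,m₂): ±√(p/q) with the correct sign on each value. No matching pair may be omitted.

Admissible pairs with m₁+m₂ = M = -1/2: (-1/2,0), (1/2,-1)
  (m₁,m₂)=(1/2,-1): CG² = 2/5, CG = +√(2/5)   ← matches the target
  (m₁,m₂)=(-1/2,0): CG² = 3/5, CG = +√(3/5)
Pairs with CG² = 2/5: (1/2,-1): +√(2/5)

(1/2,-1): +√(2/5)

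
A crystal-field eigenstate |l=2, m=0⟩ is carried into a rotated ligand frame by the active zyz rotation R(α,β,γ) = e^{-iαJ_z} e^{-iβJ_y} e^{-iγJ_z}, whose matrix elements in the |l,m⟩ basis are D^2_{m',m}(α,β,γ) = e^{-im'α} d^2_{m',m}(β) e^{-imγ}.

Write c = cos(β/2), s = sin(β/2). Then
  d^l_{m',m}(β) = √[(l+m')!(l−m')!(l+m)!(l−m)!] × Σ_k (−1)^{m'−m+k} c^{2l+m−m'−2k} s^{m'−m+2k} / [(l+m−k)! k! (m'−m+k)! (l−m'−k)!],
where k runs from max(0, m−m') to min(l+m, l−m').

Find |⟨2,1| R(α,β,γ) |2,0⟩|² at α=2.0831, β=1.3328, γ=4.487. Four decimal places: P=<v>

First d^2_{1,0}(β=1.3328), then the phase factors e^{-i(1)α} and e^{-i(0)γ}:
Half-angle: c=0.786052, s=0.618160. N=√(6·1·2·2)=4.898979
k∈{0,1} keeps every argument non-negative
  k=0: (−1)^1·4.8990/(2)·0.7861^3·0.6182^1 = -0.735412
  k=1: (−1)^2·4.8990/(2)·0.7861^1·0.6182^3 = +0.454810
d^2_{1,0}(1.3328) = -0.735412 +0.454810 = -0.280602
|D^2_{1,0}|² = |d^2_{1,0}(β)|² = (-0.280602)² = 0.078737 (the z-rotation phases have unit modulus)

P=0.0787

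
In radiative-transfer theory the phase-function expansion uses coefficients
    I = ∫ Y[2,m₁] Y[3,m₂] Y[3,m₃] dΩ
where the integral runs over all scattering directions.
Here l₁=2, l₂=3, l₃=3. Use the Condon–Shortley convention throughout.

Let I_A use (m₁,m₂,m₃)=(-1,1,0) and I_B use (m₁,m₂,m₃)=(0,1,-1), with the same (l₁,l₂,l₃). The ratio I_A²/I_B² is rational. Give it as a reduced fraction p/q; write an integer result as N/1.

2/9

l's match ⇒ only the (l;m) 3-j factors differ between A and B.
A: triangle coeff Δ(2,3,3) = 1/3780; Σ_t [1,2]: t=1:−1/12 t=2:+1/8 = 1/24; (3j)²=1/210 [(2 3 3; -1 1 0)], sign=-1
B: triangle coeff Δ(2,3,3) = 1/3780; Σ_t [0,2]: t=0:+1/96 t=1:−1/6 t=2:+1/16 = -3/32; (3j)²=3/140 [(2 3 3; 0 1 -1)], sign=-1
I_A²/I_B² = (1/210)/(3/140) = 2/9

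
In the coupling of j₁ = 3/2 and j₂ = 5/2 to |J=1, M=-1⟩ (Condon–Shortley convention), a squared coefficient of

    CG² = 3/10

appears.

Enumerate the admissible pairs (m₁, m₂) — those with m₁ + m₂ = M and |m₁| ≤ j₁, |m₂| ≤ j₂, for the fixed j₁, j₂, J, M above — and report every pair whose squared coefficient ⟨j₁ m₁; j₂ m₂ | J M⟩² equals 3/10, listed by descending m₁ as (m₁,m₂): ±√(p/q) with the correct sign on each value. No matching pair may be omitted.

(1/2,-3/2): −√(3/10)

Admissible pairs with m₁+m₂ = M = -1: (-3/2,1/2), (-1/2,-1/2), (1/2,-3/2), (3/2,-5/2)
  (m₁,m₂)=(3/2,-5/2): CG² = 1/2, CG = +√(1/2)
  (m₁,m₂)=(1/2,-3/2): CG² = 3/10, CG = −√(3/10)   ← matches the target
  (m₁,m₂)=(-1/2,-1/2): CG² = 3/20, CG = +√(3/20)
  (m₁,m₂)=(-3/2,1/2): CG² = 1/20, CG = −√(1/20)
Pairs with CG² = 3/10: (1/2,-3/2): −√(3/10)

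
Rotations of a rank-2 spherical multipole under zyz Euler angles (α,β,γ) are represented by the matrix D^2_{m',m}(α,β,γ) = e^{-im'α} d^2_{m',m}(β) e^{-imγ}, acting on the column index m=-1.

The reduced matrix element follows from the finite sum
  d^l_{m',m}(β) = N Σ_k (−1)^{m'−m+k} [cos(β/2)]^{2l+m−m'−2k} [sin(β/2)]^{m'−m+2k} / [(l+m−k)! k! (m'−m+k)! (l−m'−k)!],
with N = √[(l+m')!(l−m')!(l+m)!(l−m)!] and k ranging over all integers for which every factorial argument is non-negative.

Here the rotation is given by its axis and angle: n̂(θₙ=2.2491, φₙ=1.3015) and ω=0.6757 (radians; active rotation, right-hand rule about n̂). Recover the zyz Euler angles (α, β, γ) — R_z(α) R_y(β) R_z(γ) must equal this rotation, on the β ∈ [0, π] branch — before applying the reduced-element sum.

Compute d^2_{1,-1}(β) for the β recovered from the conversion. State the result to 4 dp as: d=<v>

Axis–angle → zyz. n̂ = (sinθₙcosφₙ, sinθₙsinφₙ, cosθₙ) = (+0.207159, +0.750575, -0.627473), ω = 0.6757.
R = I cosω + sinω [n̂]ₓ + (1−cosω) n̂n̂ᵀ gives
  R = [+0.789699, +0.426615, +0.440880; -0.358283, +0.904057, -0.233052; -0.498004, +0.026081, +0.866782]
β = atan2(√(R₁₃²+R₂₃²), R₃₃) = 0.522083; α = atan2(R₂₃, R₁₃) mod 2π = 5.796916; γ = atan2(R₃₂, −R₃₁) mod 2π = 0.052323
d^2_{1,-1}(β=0.5221) via the finite sum:
c=cos(0.522083/2)=0.966122, s=sin(0.522083/2)=0.258087; N=√[6·1·1·6]=6.000000
k∈{0,1} keeps every argument non-negative
  k=0: (−1)^2·6.0000/(2)·0.9661^2·0.2581^2 = +0.186516
  k=1: (−1)^3·6.0000/(6)·0.9661^0·0.2581^4 = -0.004437
d^2_{1,-1}(0.5221) = +0.186516 -0.004437 = +0.182080

d=0.1821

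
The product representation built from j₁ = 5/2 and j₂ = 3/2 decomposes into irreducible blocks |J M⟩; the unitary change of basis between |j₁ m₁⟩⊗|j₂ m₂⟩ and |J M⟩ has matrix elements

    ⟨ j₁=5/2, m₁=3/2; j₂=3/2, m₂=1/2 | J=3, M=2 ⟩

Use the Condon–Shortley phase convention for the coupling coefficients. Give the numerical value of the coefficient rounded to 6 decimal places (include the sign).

j₁+j₂−J=1  J+j₁−j₂=4  J−j₁+j₂=2  j₁+j₂+J+1=8
(j₁±m₁, j₂±m₂, J±M) = (4,1,2,1,5,1)
P² = 48
sum k=0..1:
  [0] +1/12 = 1/12
  [1] −1/24 = -1/24
S = 1/24
C² = P²·S² = 1/12 ; C = +0.288675

+0.288675  (= +√(1/12))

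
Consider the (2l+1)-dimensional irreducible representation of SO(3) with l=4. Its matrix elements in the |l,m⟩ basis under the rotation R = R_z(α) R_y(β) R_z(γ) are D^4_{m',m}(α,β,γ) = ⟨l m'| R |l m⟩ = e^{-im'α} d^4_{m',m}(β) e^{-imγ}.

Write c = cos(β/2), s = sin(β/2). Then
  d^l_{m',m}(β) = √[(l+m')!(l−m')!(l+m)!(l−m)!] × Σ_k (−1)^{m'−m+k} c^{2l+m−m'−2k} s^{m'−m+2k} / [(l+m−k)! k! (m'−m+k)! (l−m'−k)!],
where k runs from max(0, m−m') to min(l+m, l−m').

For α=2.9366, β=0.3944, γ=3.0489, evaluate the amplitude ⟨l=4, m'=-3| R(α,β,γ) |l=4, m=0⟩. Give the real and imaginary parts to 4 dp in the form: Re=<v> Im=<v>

First d^4_{-3,0}(β=0.3944), then the phase factors e^{-i(-3)α} and e^{-i(0)γ}:
Half-angle: c=0.980619, s=0.195924. N=√(1·5040·24·24)=1703.830978
The bounds max(0,m−m')=3 and min(l+m,l−m')=4 give 2 terms
  k=3: (−1)^0·1703.8310/(144)·0.9806^5·0.1959^3 = +0.080692
  k=4: (−1)^1·1703.8310/(144)·0.9806^3·0.1959^5 = -0.003221
d^4_{-3,0}(0.3944) = +0.080692 -0.003221 = +0.077471
Attach z-rotation phases: D = e^{-i(-3)(2.9366)}·(+0.077471)·e^{-i(0)(3.0489)} = -0.063277+0.044696i

Re=-0.0633 Im=0.0447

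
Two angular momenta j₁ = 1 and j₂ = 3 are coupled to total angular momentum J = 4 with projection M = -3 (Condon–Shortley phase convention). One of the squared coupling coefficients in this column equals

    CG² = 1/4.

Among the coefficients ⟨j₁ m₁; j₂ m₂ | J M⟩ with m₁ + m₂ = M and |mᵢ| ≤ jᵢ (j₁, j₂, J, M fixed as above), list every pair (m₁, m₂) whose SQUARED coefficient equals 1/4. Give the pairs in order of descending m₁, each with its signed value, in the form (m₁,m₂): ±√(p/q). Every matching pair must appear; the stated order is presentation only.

Admissible pairs with m₁+m₂ = M = -3: (-1,-2), (0,-3)
  (m₁,m₂)=(0,-3): CG² = 1/4, CG = +√(1/4)   ← matches the target
  (m₁,m₂)=(-1,-2): CG² = 3/4, CG = +√(3/4)
Pairs with CG² = 1/4: (0,-3): +√(1/4)

(0,-3): +√(1/4)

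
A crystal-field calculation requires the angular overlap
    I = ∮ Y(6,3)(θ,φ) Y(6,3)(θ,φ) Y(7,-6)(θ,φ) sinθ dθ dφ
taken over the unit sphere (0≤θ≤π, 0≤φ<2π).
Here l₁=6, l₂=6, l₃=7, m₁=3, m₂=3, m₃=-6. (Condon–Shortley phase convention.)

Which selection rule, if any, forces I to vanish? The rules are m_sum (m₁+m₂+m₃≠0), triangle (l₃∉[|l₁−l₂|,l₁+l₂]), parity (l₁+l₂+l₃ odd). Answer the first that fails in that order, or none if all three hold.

azimuthal sum: 3 + 3 − 6 = 0  ✓
0 ≤ 7 ≤ 12 (triangle on l)  ✓
L = 6 + 6 + 7 = 19 (odd)  ✗

parity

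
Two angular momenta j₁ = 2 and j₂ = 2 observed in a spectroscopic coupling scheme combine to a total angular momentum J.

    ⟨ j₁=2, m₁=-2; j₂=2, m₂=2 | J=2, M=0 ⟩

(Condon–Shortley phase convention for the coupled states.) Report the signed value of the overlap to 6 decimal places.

√[5·2!2!2!/7! · 0!4!4!0!2!2!] = √(128/7)
  +(−1)^2/∏(2,0,2,2,0,0)! = 1/8  (running 1/8)
⟨..|..⟩ = √(128/7)·(1/8) = +0.534522

+0.534522  (= +√(2/7))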